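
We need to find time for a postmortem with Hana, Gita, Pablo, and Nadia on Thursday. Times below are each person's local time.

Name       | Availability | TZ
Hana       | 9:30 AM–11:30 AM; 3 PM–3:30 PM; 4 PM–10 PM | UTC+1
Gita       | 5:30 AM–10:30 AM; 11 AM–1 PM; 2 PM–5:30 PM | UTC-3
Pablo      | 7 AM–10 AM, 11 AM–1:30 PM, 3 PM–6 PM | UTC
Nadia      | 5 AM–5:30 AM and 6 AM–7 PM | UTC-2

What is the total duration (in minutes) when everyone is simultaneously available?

210

Hana in UTC: 08:30-10:30, 14:00-14:30, 15:00-21:00 (subtract 1h to convert from UTC+1).
Gita in UTC: 08:30-13:30, 14:00-16:00, 17:00-20:30 (add 3h to convert from UTC-3).
Pablo in UTC: 07:00-10:00, 11:00-13:30, 15:00-18:00.
Nadia in UTC: 07:00-07:30, 08:00-21:00 (add 2h to convert from UTC-2).
Hana ∩ Gita: 08:30-10:30, 14:00-14:30, 15:00-16:00, 17:00-20:30.
Hana ∩ Gita ∩ Pablo: 08:30-10:00, 15:00-16:00, 17:00-18:00.
Hana ∩ Gita ∩ Pablo ∩ Nadia: 08:30-10:00, 15:00-16:00, 17:00-18:00.
Summing the common windows: 90 + 60 + 60 = 210 minutes.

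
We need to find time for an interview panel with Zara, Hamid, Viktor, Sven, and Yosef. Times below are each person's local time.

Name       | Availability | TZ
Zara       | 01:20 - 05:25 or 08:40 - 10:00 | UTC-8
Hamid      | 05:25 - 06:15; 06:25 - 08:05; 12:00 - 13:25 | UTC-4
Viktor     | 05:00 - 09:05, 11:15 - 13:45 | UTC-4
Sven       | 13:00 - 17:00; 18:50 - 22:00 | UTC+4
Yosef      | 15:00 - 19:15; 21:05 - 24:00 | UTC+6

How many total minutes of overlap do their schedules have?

195

Zara in UTC: 09:20-13:25, 16:40-18:00 (add 8h to convert from UTC-8).
Hamid in UTC: 09:25-10:15, 10:25-12:05, 16:00-17:25 (add 4h to convert from UTC-4).
Viktor in UTC: 09:00-13:05, 15:15-17:45 (add 4h to convert from UTC-4).
Sven in UTC: 09:00-13:00, 14:50-18:00 (subtract 4h to convert from UTC+4).
Yosef in UTC: 09:00-13:15, 15:05-18:00 (subtract 6h to convert from UTC+6).
Zara ∩ Hamid: 09:25-10:15, 10:25-12:05, 16:40-17:25.
Zara ∩ Hamid ∩ Viktor: 09:25-10:15, 10:25-12:05, 16:40-17:25.
Zara ∩ Hamid ∩ Viktor ∩ Sven: 09:25-10:15, 10:25-12:05, 16:40-17:25.
Zara ∩ Hamid ∩ Viktor ∩ Sven ∩ Yosef: 09:25-10:15, 10:25-12:05, 16:40-17:25.
So the common availability across everyone is 09:25-10:15, 10:25-12:05, 16:40-17:25.
Summing the common windows: 50 + 100 + 45 = 195 minutes.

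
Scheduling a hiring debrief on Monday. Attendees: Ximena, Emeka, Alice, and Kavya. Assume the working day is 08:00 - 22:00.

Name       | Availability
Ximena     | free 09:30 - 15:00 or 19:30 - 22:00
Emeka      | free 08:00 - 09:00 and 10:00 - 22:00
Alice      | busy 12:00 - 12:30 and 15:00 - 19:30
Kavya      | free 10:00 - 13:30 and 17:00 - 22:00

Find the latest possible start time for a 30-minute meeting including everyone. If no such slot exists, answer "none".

Ximena free: 09:30-15:00, 19:30-22:00.
Emeka free: 08:00-09:00, 10:00-22:00.
Alice free: 08:00-12:00, 12:30-15:00, 19:30-22:00 (invert busy blocks within the working day).
Kavya free: 10:00-13:30, 17:00-22:00.
Ximena ∩ Emeka: 10:00-15:00, 19:30-22:00.
Ximena ∩ Emeka ∩ Alice: 10:00-12:00, 12:30-15:00, 19:30-22:00.
Ximena ∩ Emeka ∩ Alice ∩ Kavya: 10:00-12:00, 12:30-13:30, 19:30-22:00.
The last common window of at least 30 minutes is 19:30-22:00; a 30-minute meeting can start as late as 21:30 and still end by 22:00.

21:30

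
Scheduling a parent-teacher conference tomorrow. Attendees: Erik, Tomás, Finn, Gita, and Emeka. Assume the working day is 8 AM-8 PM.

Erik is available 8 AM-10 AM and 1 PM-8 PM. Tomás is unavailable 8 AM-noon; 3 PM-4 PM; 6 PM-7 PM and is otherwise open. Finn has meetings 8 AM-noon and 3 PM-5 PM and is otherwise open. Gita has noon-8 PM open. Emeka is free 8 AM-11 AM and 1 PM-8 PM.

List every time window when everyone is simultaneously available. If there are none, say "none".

Erik free: 08:00-10:00, 13:00-20:00.
Tomás free: 12:00-15:00, 16:00-18:00, 19:00-20:00 (invert busy blocks within the working day).
Finn free: 12:00-15:00, 17:00-20:00 (invert busy blocks within the working day).
Gita free: 12:00-20:00.
Emeka free: 08:00-11:00, 13:00-20:00.
Erik ∩ Tomás: 13:00-15:00, 16:00-18:00, 19:00-20:00.
Erik ∩ Tomás ∩ Finn: 13:00-15:00, 17:00-18:00, 19:00-20:00.
Erik ∩ Tomás ∩ Finn ∩ Gita: 13:00-15:00, 17:00-18:00, 19:00-20:00.
Erik ∩ Tomás ∩ Finn ∩ Gita ∩ Emeka: 13:00-15:00, 17:00-18:00, 19:00-20:00.
Those are the intersection windows.

13:00-15:00, 17:00-18:00, 19:00-20:00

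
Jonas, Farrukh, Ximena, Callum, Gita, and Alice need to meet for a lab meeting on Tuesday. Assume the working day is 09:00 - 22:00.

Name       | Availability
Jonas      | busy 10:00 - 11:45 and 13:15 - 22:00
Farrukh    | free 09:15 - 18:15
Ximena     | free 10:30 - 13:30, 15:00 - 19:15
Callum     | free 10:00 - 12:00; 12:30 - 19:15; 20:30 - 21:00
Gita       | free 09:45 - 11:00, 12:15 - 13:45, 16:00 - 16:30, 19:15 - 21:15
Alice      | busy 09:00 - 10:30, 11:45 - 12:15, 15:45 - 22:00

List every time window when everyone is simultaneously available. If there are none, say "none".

Jonas free: 09:00-10:00, 11:45-13:15 (invert busy blocks within the working day).
Farrukh free: 09:15-18:15.
Ximena free: 10:30-13:30, 15:00-19:15.
Callum free: 10:00-12:00, 12:30-19:15, 20:30-21:00.
Gita free: 09:45-11:00, 12:15-13:45, 16:00-16:30, 19:15-21:15.
Alice free: 10:30-11:45, 12:15-15:45 (invert busy blocks within the working day).
Jonas ∩ Farrukh: 09:15-10:00, 11:45-13:15.
Jonas ∩ Farrukh ∩ Ximena: 11:45-13:15.
Jonas ∩ Farrukh ∩ Ximena ∩ Callum: 11:45-12:00, 12:30-13:15.
Jonas ∩ Farrukh ∩ Ximena ∩ Callum ∩ Gita: 12:30-13:15.
Jonas ∩ Farrukh ∩ Ximena ∩ Callum ∩ Gita ∩ Alice: 12:30-13:15.

12:30-13:15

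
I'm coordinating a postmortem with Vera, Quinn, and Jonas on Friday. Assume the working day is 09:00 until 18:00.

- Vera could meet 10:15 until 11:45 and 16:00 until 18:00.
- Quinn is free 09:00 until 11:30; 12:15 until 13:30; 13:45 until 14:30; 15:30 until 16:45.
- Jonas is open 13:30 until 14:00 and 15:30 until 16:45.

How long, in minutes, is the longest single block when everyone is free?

Vera ∩ Quinn: 10:15-11:30, 16:00-16:45.
Vera ∩ Quinn ∩ Jonas: 16:00-16:45.
So the common availability across everyone is 16:00-16:45.
The longest is 16:00-16:45 at 45 minutes.

45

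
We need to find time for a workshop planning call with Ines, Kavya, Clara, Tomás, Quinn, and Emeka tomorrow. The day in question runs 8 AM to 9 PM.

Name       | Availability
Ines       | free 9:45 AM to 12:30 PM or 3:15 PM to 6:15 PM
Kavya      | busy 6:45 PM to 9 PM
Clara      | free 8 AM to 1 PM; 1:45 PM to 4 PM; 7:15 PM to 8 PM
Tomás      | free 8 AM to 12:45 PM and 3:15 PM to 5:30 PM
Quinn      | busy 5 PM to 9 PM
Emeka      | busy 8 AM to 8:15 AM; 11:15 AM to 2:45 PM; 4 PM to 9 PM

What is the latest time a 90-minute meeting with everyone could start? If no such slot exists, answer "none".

09:45

Ines free: 09:45-12:30, 15:15-18:15.
Kavya free: 08:00-18:45 (invert busy blocks within the working day).
Clara free: 08:00-13:00, 13:45-16:00, 19:15-20:00.
Tomás free: 08:00-12:45, 15:15-17:30.
Quinn free: 08:00-17:00 (invert busy blocks within the working day).
Emeka free: 08:15-11:15, 14:45-16:00 (invert busy blocks within the working day).
Ines ∩ Kavya: 09:45-12:30, 15:15-18:15.
Ines ∩ Kavya ∩ Clara: 09:45-12:30, 15:15-16:00.
Ines ∩ Kavya ∩ Clara ∩ Tomás: 09:45-12:30, 15:15-16:00.
Ines ∩ Kavya ∩ Clara ∩ Tomás ∩ Quinn: 09:45-12:30, 15:15-16:00.
Ines ∩ Kavya ∩ Clara ∩ Tomás ∩ Quinn ∩ Emeka: 09:45-11:15, 15:15-16:00.
Those are the intersection windows.
The last common window of at least 90 minutes is 09:45-11:15; a 90-minute meeting can start as late as 09:45 and still end by 11:15.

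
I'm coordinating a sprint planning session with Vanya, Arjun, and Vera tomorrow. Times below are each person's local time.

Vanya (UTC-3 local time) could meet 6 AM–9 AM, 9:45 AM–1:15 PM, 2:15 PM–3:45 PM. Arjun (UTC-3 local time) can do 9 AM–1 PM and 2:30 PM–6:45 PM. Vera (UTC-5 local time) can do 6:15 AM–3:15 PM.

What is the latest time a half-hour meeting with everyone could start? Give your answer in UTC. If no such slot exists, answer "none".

18:15

Vanya in UTC: 09:00-12:00, 12:45-16:15, 17:15-18:45 (add 3h to convert from UTC-3).
Arjun in UTC: 12:00-16:00, 17:30-21:45 (add 3h to convert from UTC-3).
Vera in UTC: 11:15-20:15 (add 5h to convert from UTC-5).
Vanya ∩ Arjun: 12:45-16:00, 17:30-18:45.
Vanya ∩ Arjun ∩ Vera: 12:45-16:00, 17:30-18:45.
The last common window of at least 30 minutes is 17:30-18:45; a 30-minute meeting can start as late as 18:15 and still end by 18:45.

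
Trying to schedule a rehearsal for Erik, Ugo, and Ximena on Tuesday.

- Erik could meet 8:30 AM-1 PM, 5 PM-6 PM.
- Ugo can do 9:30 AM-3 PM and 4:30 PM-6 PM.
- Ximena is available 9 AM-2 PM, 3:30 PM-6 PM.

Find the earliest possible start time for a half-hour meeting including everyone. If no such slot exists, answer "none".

Erik ∩ Ugo: 09:30-13:00, 17:00-18:00.
Erik ∩ Ugo ∩ Ximena: 09:30-13:00, 17:00-18:00.
The first common window of at least 30 minutes is 09:30-13:00, so the earliest start is 09:30.

09:30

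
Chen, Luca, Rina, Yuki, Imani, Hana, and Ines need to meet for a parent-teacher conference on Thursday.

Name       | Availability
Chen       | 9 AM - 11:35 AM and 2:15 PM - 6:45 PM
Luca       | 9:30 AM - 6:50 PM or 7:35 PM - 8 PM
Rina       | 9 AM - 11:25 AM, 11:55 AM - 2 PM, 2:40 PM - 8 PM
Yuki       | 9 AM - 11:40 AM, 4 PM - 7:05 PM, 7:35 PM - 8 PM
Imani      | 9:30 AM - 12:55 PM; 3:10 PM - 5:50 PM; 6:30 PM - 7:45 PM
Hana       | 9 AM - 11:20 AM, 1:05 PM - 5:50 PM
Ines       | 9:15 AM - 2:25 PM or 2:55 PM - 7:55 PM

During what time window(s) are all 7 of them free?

Chen ∩ Luca: 09:30-11:35, 14:15-18:45.
Chen ∩ Luca ∩ Rina: 09:30-11:25, 14:40-18:45.
Chen ∩ Luca ∩ Rina ∩ Yuki: 09:30-11:25, 16:00-18:45.
Chen ∩ Luca ∩ Rina ∩ Yuki ∩ Imani: 09:30-11:25, 16:00-17:50, 18:30-18:45.
Chen ∩ Luca ∩ Rina ∩ Yuki ∩ Imani ∩ Hana: 09:30-11:20, 16:00-17:50.
Chen ∩ Luca ∩ Rina ∩ Yuki ∩ Imani ∩ Hana ∩ Ines: 09:30-11:20, 16:00-17:50.

09:30-11:20, 16:00-17:50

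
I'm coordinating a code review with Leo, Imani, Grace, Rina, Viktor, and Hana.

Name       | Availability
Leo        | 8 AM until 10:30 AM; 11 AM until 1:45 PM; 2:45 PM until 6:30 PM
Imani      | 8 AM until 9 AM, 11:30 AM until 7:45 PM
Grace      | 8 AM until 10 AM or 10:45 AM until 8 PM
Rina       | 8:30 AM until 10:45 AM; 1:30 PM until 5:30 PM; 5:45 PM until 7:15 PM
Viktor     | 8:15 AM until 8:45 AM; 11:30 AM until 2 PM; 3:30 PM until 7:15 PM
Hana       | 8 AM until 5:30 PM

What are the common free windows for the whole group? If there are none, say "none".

Leo ∩ Imani: 08:00-09:00, 11:30-13:45, 14:45-18:30.
Leo ∩ Imani ∩ Grace: 08:00-09:00, 11:30-13:45, 14:45-18:30.
Leo ∩ Imani ∩ Grace ∩ Rina: 08:30-09:00, 13:30-13:45, 14:45-17:30, 17:45-18:30.
Leo ∩ Imani ∩ Grace ∩ Rina ∩ Viktor: 08:30-08:45, 13:30-13:45, 15:30-17:30, 17:45-18:30.
Leo ∩ Imani ∩ Grace ∩ Rina ∩ Viktor ∩ Hana: 08:30-08:45, 13:30-13:45, 15:30-17:30.

08:30-08:45, 13:30-13:45, 15:30-17:30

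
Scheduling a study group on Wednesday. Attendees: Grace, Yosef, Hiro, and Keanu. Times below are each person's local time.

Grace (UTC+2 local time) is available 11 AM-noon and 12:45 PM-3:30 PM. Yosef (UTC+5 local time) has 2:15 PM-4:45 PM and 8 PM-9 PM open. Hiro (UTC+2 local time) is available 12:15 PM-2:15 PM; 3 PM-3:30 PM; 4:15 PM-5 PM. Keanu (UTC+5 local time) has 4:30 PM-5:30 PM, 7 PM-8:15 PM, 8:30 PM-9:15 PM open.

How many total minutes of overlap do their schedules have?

Grace in UTC: 09:00-10:00, 10:45-13:30 (subtract 2h to convert from UTC+2).
Yosef in UTC: 09:15-11:45, 15:00-16:00 (subtract 5h to convert from UTC+5).
Hiro in UTC: 10:15-12:15, 13:00-13:30, 14:15-15:00 (subtract 2h to convert from UTC+2).
Keanu in UTC: 11:30-12:30, 14:00-15:15, 15:30-16:15 (subtract 5h to convert from UTC+5).
Grace ∩ Yosef: 09:15-10:00, 10:45-11:45.
Grace ∩ Yosef ∩ Hiro: 10:45-11:45.
Grace ∩ Yosef ∩ Hiro ∩ Keanu: 11:30-11:45.
So the common availability across everyone is 11:30-11:45.
That's a single block of 15 minutes.

15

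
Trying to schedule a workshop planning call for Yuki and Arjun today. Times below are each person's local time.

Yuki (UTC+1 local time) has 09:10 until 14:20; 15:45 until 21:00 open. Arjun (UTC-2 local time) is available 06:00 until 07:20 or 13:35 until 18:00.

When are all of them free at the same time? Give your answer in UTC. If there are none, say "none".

08:10-09:20, 15:35-20:00

Yuki in UTC: 08:10-13:20, 14:45-20:00 (subtract 1h to convert from UTC+1).
Arjun in UTC: 08:00-09:20, 15:35-20:00 (add 2h to convert from UTC-2).
Yuki ∩ Arjun: 08:10-09:20, 15:35-20:00.
Those are the intersection windows.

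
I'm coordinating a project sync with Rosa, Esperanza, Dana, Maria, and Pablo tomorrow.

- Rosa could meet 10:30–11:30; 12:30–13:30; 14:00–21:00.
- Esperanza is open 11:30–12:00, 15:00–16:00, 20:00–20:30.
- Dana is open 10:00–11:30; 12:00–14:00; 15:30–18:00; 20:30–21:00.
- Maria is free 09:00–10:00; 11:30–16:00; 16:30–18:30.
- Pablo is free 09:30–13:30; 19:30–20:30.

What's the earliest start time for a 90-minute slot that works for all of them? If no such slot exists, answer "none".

Rosa ∩ Esperanza: 15:00-16:00, 20:00-20:30.
Rosa ∩ Esperanza ∩ Dana: 15:30-16:00.
Rosa ∩ Esperanza ∩ Dana ∩ Maria: 15:30-16:00.
Rosa ∩ Esperanza ∩ Dana ∩ Maria ∩ Pablo: ∅.
There is no time when everyone is free.
No common window is at least 90 minutes long.

none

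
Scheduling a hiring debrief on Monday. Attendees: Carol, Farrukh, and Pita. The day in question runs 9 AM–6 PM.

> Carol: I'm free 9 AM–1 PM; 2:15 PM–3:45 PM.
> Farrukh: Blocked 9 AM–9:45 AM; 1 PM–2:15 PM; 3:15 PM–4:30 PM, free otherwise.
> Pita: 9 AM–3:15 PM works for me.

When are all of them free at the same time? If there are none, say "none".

09:45-13:00, 14:15-15:15

Carol free: 09:00-13:00, 14:15-15:45.
Farrukh free: 09:45-13:00, 14:15-15:15, 16:30-18:00 (invert busy blocks within the working day).
Pita free: 09:00-15:15.
Carol ∩ Farrukh: 09:45-13:00, 14:15-15:15.
Carol ∩ Farrukh ∩ Pita: 09:45-13:00, 14:15-15:15.
Those are the intersection windows.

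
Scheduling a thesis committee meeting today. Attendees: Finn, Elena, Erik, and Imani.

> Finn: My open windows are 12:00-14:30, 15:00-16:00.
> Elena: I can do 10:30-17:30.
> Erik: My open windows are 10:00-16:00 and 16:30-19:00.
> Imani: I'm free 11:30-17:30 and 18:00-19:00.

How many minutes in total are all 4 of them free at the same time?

210

Finn ∩ Elena: 12:00-14:30, 15:00-16:00.
Finn ∩ Elena ∩ Erik: 12:00-14:30, 15:00-16:00.
Finn ∩ Elena ∩ Erik ∩ Imani: 12:00-14:30, 15:00-16:00.
Summing the common windows: 150 + 60 = 210 minutes.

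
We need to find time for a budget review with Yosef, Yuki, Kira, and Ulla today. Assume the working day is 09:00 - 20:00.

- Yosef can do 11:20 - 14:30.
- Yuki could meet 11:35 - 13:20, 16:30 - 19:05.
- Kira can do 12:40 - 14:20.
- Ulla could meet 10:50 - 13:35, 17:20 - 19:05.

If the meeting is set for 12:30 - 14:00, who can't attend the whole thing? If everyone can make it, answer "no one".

Kira, Ulla, Yuki

Yosef: free for 12:30-14:00. Yuki: not fully free for 12:30-14:00. Kira: not fully free for 12:30-14:00. Ulla: not fully free for 12:30-14:00.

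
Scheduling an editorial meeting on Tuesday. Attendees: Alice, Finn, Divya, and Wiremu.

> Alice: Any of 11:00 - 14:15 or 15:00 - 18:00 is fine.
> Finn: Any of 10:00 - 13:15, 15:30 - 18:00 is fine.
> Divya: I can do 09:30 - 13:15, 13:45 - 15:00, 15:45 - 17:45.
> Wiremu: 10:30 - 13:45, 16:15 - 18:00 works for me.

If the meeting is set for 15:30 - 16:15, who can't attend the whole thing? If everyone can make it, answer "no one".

Alice: free for 15:30-16:15. Finn: free for 15:30-16:15. Divya: not fully free for 15:30-16:15. Wiremu: not fully free for 15:30-16:15.

Divya, Wiremu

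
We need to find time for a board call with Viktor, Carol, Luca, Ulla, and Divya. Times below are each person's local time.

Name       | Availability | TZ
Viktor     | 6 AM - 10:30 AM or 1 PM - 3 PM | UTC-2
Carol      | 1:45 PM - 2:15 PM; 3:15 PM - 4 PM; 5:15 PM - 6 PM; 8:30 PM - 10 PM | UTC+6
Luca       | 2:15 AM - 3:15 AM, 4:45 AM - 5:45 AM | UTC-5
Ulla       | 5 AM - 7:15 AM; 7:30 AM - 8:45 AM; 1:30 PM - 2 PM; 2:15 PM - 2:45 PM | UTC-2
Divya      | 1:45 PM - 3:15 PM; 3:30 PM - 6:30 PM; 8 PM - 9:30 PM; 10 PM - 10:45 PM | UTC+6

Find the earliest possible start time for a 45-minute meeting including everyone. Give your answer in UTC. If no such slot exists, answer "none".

Viktor in UTC: 08:00-12:30, 15:00-17:00 (add 2h to convert from UTC-2).
Carol in UTC: 07:45-08:15, 09:15-10:00, 11:15-12:00, 14:30-16:00 (subtract 6h to convert from UTC+6).
Luca in UTC: 07:15-08:15, 09:45-10:45 (add 5h to convert from UTC-5).
Ulla in UTC: 07:00-09:15, 09:30-10:45, 15:30-16:00, 16:15-16:45 (add 2h to convert from UTC-2).
Divya in UTC: 07:45-09:15, 09:30-12:30, 14:00-15:30, 16:00-16:45 (subtract 6h to convert from UTC+6).
Viktor ∩ Carol: 08:00-08:15, 09:15-10:00, 11:15-12:00, 15:00-16:00.
Viktor ∩ Carol ∩ Luca: 08:00-08:15, 09:45-10:00.
Viktor ∩ Carol ∩ Luca ∩ Ulla: 08:00-08:15, 09:45-10:00.
Viktor ∩ Carol ∩ Luca ∩ Ulla ∩ Divya: 08:00-08:15, 09:45-10:00.
No common window is at least 45 minutes long.

none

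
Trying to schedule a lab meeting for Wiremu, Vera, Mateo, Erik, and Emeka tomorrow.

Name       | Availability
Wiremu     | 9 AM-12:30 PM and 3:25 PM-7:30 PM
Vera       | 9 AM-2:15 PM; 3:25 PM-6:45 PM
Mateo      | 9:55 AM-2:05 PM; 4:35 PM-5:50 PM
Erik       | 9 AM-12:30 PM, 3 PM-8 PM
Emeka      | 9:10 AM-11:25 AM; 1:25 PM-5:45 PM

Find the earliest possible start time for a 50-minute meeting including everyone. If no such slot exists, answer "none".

Wiremu ∩ Vera: 09:00-12:30, 15:25-18:45.
Wiremu ∩ Vera ∩ Mateo: 09:55-12:30, 16:35-17:50.
Wiremu ∩ Vera ∩ Mateo ∩ Erik: 09:55-12:30, 16:35-17:50.
Wiremu ∩ Vera ∩ Mateo ∩ Erik ∩ Emeka: 09:55-11:25, 16:35-17:45.
The first common window of at least 50 minutes is 09:55-11:25, so the earliest start is 09:55.

09:55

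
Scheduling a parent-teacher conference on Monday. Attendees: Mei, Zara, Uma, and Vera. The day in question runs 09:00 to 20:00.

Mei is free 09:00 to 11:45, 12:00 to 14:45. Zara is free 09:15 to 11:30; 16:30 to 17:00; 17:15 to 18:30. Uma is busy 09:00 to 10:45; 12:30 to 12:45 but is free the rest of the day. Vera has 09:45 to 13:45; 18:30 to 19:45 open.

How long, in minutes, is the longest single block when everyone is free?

Mei free: 09:00-11:45, 12:00-14:45.
Zara free: 09:15-11:30, 16:30-17:00, 17:15-18:30.
Uma free: 10:45-12:30, 12:45-20:00 (invert busy blocks within the working day).
Vera free: 09:45-13:45, 18:30-19:45.
Mei ∩ Zara: 09:15-11:30.
Mei ∩ Zara ∩ Uma: 10:45-11:30.
Mei ∩ Zara ∩ Uma ∩ Vera: 10:45-11:30.
The longest is 10:45-11:30 at 45 minutes.

45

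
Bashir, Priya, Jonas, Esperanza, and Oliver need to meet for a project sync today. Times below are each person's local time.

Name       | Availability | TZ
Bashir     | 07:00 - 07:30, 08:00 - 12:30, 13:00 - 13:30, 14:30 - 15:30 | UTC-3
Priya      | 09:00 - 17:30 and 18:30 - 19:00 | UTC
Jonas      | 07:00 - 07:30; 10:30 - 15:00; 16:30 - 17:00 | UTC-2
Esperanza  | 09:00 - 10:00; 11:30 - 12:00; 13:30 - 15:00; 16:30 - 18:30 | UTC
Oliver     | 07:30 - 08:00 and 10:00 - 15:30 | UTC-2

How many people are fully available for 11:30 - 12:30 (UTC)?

2

Bashir in UTC: 10:00-10:30, 11:00-15:30, 16:00-16:30, 17:30-18:30 (add 3h to convert from UTC-3).
Priya in UTC: 09:00-17:30, 18:30-19:00.
Jonas in UTC: 09:00-09:30, 12:30-17:00, 18:30-19:00 (add 2h to convert from UTC-2).
Esperanza in UTC: 09:00-10:00, 11:30-12:00, 13:30-15:00, 16:30-18:30.
Oliver in UTC: 09:30-10:00, 12:00-17:30 (add 2h to convert from UTC-2).
Bashir and Priya can make the full 11:30-12:30 slot — that's 2.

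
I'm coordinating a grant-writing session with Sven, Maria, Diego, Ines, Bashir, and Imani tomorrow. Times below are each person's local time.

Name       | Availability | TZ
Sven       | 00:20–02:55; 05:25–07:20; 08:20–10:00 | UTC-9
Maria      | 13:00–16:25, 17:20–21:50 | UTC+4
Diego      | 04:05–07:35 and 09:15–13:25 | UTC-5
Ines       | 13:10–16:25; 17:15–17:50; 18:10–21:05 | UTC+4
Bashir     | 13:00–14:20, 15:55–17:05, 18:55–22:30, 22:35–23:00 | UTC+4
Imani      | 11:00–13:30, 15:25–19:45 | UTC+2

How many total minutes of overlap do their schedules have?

Sven in UTC: 09:20-11:55, 14:25-16:20, 17:20-19:00 (add 9h to convert from UTC-9).
Maria in UTC: 09:00-12:25, 13:20-17:50 (subtract 4h to convert from UTC+4).
Diego in UTC: 09:05-12:35, 14:15-18:25 (add 5h to convert from UTC-5).
Ines in UTC: 09:10-12:25, 13:15-13:50, 14:10-17:05 (subtract 4h to convert from UTC+4).
Bashir in UTC: 09:00-10:20, 11:55-13:05, 14:55-18:30, 18:35-19:00 (subtract 4h to convert from UTC+4).
Imani in UTC: 09:00-11:30, 13:25-17:45 (subtract 2h to convert from UTC+2).
Sven ∩ Maria: 09:20-11:55, 14:25-16:20, 17:20-17:50.
Sven ∩ Maria ∩ Diego: 09:20-11:55, 14:25-16:20, 17:20-17:50.
Sven ∩ Maria ∩ Diego ∩ Ines: 09:20-11:55, 14:25-16:20.
Sven ∩ Maria ∩ Diego ∩ Ines ∩ Bashir: 09:20-10:20, 14:55-16:20.
Sven ∩ Maria ∩ Diego ∩ Ines ∩ Bashir ∩ Imani: 09:20-10:20, 14:55-16:20.
So the common availability across everyone is 09:20-10:20, 14:55-16:20.
Summing the common windows: 60 + 85 = 145 minutes.

145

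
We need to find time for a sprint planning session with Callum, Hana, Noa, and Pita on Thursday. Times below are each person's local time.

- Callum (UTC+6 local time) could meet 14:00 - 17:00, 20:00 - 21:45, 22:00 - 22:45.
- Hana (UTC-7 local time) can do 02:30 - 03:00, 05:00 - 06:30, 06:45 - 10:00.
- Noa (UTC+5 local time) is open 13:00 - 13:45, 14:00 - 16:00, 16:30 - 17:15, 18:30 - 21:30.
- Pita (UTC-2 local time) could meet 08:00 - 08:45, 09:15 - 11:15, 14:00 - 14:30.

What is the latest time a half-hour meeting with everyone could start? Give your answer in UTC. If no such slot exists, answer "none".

16:00

Callum in UTC: 08:00-11:00, 14:00-15:45, 16:00-16:45 (subtract 6h to convert from UTC+6).
Hana in UTC: 09:30-10:00, 12:00-13:30, 13:45-17:00 (add 7h to convert from UTC-7).
Noa in UTC: 08:00-08:45, 09:00-11:00, 11:30-12:15, 13:30-16:30 (subtract 5h to convert from UTC+5).
Pita in UTC: 10:00-10:45, 11:15-13:15, 16:00-16:30 (add 2h to convert from UTC-2).
Callum ∩ Hana: 09:30-10:00, 14:00-15:45, 16:00-16:45.
Callum ∩ Hana ∩ Noa: 09:30-10:00, 14:00-15:45, 16:00-16:30.
Callum ∩ Hana ∩ Noa ∩ Pita: 16:00-16:30.
The last common window of at least 30 minutes is 16:00-16:30; a 30-minute meeting can start as late as 16:00 and still end by 16:30.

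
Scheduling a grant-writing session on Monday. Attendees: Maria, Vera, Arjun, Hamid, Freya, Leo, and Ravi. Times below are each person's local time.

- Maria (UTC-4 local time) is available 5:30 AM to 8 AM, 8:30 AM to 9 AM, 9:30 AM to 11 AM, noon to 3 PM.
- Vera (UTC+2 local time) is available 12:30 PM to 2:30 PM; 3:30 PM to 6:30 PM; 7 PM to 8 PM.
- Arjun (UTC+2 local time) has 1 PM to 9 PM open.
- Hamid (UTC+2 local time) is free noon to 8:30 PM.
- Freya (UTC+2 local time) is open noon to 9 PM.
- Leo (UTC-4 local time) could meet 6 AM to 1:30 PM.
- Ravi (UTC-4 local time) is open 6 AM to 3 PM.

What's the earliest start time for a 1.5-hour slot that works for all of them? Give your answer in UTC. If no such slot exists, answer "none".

13:30

Maria in UTC: 09:30-12:00, 12:30-13:00, 13:30-15:00, 16:00-19:00 (add 4h to convert from UTC-4).
Vera in UTC: 10:30-12:30, 13:30-16:30, 17:00-18:00 (subtract 2h to convert from UTC+2).
Arjun in UTC: 11:00-19:00 (subtract 2h to convert from UTC+2).
Hamid in UTC: 10:00-18:30 (subtract 2h to convert from UTC+2).
Freya in UTC: 10:00-19:00 (subtract 2h to convert from UTC+2).
Leo in UTC: 10:00-17:30 (add 4h to convert from UTC-4).
Ravi in UTC: 10:00-19:00 (add 4h to convert from UTC-4).
Maria ∩ Vera: 10:30-12:00, 13:30-15:00, 16:00-16:30, 17:00-18:00.
Maria ∩ Vera ∩ Arjun: 11:00-12:00, 13:30-15:00, 16:00-16:30, 17:00-18:00.
Maria ∩ Vera ∩ Arjun ∩ Hamid: 11:00-12:00, 13:30-15:00, 16:00-16:30, 17:00-18:00.
Maria ∩ Vera ∩ Arjun ∩ Hamid ∩ Freya: 11:00-12:00, 13:30-15:00, 16:00-16:30, 17:00-18:00.
Maria ∩ Vera ∩ Arjun ∩ Hamid ∩ Freya ∩ Leo: 11:00-12:00, 13:30-15:00, 16:00-16:30, 17:00-17:30.
Maria ∩ Vera ∩ Arjun ∩ Hamid ∩ Freya ∩ Leo ∩ Ravi: 11:00-12:00, 13:30-15:00, 16:00-16:30, 17:00-17:30.
So the common availability across everyone is 11:00-12:00, 13:30-15:00, 16:00-16:30, 17:00-17:30.
The first common window of at least 90 minutes is 13:30-15:00, so the earliest start is 13:30.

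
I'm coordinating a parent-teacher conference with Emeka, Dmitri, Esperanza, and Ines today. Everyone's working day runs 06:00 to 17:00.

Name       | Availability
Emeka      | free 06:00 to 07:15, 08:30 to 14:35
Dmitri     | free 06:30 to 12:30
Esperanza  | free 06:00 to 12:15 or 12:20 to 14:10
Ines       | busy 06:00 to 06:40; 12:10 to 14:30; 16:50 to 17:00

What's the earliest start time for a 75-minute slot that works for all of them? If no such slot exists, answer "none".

Emeka free: 06:00-07:15, 08:30-14:35.
Dmitri free: 06:30-12:30.
Esperanza free: 06:00-12:15, 12:20-14:10.
Ines free: 06:40-12:10, 14:30-16:50 (invert busy blocks within the working day).
Emeka ∩ Dmitri: 06:30-07:15, 08:30-12:30.
Emeka ∩ Dmitri ∩ Esperanza: 06:30-07:15, 08:30-12:15, 12:20-12:30.
Emeka ∩ Dmitri ∩ Esperanza ∩ Ines: 06:40-07:15, 08:30-12:10.
The first common window of at least 75 minutes is 08:30-12:10, so the earliest start is 08:30.

08:30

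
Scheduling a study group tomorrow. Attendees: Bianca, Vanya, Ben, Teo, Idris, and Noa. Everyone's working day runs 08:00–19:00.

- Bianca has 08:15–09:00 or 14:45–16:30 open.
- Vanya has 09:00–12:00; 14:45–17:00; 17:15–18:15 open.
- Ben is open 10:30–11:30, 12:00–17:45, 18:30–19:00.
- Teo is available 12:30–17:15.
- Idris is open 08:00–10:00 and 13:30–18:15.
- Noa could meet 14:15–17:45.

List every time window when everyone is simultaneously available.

Bianca ∩ Vanya: 14:45-16:30.
Bianca ∩ Vanya ∩ Ben: 14:45-16:30.
Bianca ∩ Vanya ∩ Ben ∩ Teo: 14:45-16:30.
Bianca ∩ Vanya ∩ Ben ∩ Teo ∩ Idris: 14:45-16:30.
Bianca ∩ Vanya ∩ Ben ∩ Teo ∩ Idris ∩ Noa: 14:45-16:30.

14:45-16:30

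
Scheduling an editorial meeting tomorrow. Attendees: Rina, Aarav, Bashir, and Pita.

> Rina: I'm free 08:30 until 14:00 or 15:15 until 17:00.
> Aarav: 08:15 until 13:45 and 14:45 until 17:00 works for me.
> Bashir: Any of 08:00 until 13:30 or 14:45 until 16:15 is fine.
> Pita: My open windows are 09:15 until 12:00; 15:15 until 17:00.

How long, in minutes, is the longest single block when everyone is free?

Rina ∩ Aarav: 08:30-13:45, 15:15-17:00.
Rina ∩ Aarav ∩ Bashir: 08:30-13:30, 15:15-16:15.
Rina ∩ Aarav ∩ Bashir ∩ Pita: 09:15-12:00, 15:15-16:15.
The longest is 09:15-12:00 at 165 minutes.

165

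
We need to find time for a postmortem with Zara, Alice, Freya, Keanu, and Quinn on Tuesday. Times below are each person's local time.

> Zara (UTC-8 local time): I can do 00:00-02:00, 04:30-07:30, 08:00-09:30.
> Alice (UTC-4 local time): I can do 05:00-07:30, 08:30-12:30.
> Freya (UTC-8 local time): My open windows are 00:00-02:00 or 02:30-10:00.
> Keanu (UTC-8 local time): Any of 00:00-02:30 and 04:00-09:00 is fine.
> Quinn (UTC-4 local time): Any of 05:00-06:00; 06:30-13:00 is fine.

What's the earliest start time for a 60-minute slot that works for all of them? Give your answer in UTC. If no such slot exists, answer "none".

Zara in UTC: 08:00-10:00, 12:30-15:30, 16:00-17:30 (add 8h to convert from UTC-8).
Alice in UTC: 09:00-11:30, 12:30-16:30 (add 4h to convert from UTC-4).
Freya in UTC: 08:00-10:00, 10:30-18:00 (add 8h to convert from UTC-8).
Keanu in UTC: 08:00-10:30, 12:00-17:00 (add 8h to convert from UTC-8).
Quinn in UTC: 09:00-10:00, 10:30-17:00 (add 4h to convert from UTC-4).
Zara ∩ Alice: 09:00-10:00, 12:30-15:30, 16:00-16:30.
Zara ∩ Alice ∩ Freya: 09:00-10:00, 12:30-15:30, 16:00-16:30.
Zara ∩ Alice ∩ Freya ∩ Keanu: 09:00-10:00, 12:30-15:30, 16:00-16:30.
Zara ∩ Alice ∩ Freya ∩ Keanu ∩ Quinn: 09:00-10:00, 12:30-15:30, 16:00-16:30.
The first common window of at least 60 minutes is 09:00-10:00, so the earliest start is 09:00.

09:00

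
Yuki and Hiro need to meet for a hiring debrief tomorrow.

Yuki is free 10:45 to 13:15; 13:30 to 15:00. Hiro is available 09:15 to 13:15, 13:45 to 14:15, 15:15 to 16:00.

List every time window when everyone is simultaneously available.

Yuki ∩ Hiro: 10:45-13:15, 13:45-14:15.
Those are the intersection windows.

10:45-13:15, 13:45-14:15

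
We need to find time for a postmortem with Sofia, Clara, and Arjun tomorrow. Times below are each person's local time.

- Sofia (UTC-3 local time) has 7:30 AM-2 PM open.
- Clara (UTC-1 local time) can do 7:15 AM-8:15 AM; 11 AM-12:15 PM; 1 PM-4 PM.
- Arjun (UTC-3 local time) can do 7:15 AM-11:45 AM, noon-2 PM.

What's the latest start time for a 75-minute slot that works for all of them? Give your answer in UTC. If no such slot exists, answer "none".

15:45

Sofia in UTC: 10:30-17:00 (add 3h to convert from UTC-3).
Clara in UTC: 08:15-09:15, 12:00-13:15, 14:00-17:00 (add 1h to convert from UTC-1).
Arjun in UTC: 10:15-14:45, 15:00-17:00 (add 3h to convert from UTC-3).
Sofia ∩ Clara: 12:00-13:15, 14:00-17:00.
Sofia ∩ Clara ∩ Arjun: 12:00-13:15, 14:00-14:45, 15:00-17:00.
The last common window of at least 75 minutes is 15:00-17:00; a 75-minute meeting can start as late as 15:45 and still end by 17:00.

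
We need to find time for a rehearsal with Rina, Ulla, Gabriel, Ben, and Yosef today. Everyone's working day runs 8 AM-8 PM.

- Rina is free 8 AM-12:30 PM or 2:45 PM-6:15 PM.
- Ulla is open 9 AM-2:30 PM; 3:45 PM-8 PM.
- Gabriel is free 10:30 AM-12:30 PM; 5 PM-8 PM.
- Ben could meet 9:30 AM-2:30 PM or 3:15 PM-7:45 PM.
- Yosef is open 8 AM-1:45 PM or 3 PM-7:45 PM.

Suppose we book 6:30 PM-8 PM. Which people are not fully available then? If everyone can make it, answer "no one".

Rina: not fully free for 18:30-20:00. Ulla: free for 18:30-20:00. Gabriel: free for 18:30-20:00. Ben: not fully free for 18:30-20:00. Yosef: not fully free for 18:30-20:00.

Ben, Rina, Yosef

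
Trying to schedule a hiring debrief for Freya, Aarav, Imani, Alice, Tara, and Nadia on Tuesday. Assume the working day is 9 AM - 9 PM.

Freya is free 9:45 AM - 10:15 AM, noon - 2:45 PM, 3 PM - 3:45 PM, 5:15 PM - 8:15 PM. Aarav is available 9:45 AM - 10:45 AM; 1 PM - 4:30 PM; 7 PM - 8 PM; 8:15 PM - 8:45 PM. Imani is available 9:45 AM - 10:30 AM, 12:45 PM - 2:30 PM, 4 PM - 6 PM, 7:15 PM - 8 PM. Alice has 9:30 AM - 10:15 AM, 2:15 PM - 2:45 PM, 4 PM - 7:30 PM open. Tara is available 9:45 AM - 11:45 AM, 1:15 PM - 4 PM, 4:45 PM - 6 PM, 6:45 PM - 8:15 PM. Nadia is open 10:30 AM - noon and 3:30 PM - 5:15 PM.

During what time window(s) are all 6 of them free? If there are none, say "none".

none

Freya ∩ Aarav: 09:45-10:15, 13:00-14:45, 15:00-15:45, 19:00-20:00.
Freya ∩ Aarav ∩ Imani: 09:45-10:15, 13:00-14:30, 19:15-20:00.
Freya ∩ Aarav ∩ Imani ∩ Alice: 09:45-10:15, 14:15-14:30, 19:15-19:30.
Freya ∩ Aarav ∩ Imani ∩ Alice ∩ Tara: 09:45-10:15, 14:15-14:30, 19:15-19:30.
Freya ∩ Aarav ∩ Imani ∩ Alice ∩ Tara ∩ Nadia: ∅.
There is no time when everyone is free.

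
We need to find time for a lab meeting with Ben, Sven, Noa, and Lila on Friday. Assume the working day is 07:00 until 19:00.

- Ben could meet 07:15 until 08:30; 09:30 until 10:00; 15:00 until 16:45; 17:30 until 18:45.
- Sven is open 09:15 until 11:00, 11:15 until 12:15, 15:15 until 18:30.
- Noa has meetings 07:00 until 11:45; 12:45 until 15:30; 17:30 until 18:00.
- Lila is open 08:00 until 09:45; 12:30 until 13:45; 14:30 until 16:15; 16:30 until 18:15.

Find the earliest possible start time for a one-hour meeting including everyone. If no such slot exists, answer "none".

none

Ben free: 07:15-08:30, 09:30-10:00, 15:00-16:45, 17:30-18:45.
Sven free: 09:15-11:00, 11:15-12:15, 15:15-18:30.
Noa free: 11:45-12:45, 15:30-17:30, 18:00-19:00 (invert busy blocks within the working day).
Lila free: 08:00-09:45, 12:30-13:45, 14:30-16:15, 16:30-18:15.
Ben ∩ Sven: 09:30-10:00, 15:15-16:45, 17:30-18:30.
Ben ∩ Sven ∩ Noa: 15:30-16:45, 18:00-18:30.
Ben ∩ Sven ∩ Noa ∩ Lila: 15:30-16:15, 16:30-16:45, 18:00-18:15.
No common window is at least 60 minutes long.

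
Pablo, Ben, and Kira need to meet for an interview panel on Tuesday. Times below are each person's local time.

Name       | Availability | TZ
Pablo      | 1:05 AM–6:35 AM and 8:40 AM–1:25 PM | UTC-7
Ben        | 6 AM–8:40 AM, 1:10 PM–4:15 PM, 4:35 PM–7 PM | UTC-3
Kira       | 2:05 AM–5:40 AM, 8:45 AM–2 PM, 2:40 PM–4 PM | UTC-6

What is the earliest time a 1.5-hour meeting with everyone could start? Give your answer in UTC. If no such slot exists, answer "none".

09:00

Pablo in UTC: 08:05-13:35, 15:40-20:25 (add 7h to convert from UTC-7).
Ben in UTC: 09:00-11:40, 16:10-19:15, 19:35-22:00 (add 3h to convert from UTC-3).
Kira in UTC: 08:05-11:40, 14:45-20:00, 20:40-22:00 (add 6h to convert from UTC-6).
Pablo ∩ Ben: 09:00-11:40, 16:10-19:15, 19:35-20:25.
Pablo ∩ Ben ∩ Kira: 09:00-11:40, 16:10-19:15, 19:35-20:00.
The first common window of at least 90 minutes is 09:00-11:40, so the earliest start is 09:00.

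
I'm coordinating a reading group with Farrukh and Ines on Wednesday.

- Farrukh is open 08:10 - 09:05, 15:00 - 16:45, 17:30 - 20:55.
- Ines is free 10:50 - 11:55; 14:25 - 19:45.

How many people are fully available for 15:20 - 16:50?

Ines can make the full 15:20-16:50 slot — that's 1.

1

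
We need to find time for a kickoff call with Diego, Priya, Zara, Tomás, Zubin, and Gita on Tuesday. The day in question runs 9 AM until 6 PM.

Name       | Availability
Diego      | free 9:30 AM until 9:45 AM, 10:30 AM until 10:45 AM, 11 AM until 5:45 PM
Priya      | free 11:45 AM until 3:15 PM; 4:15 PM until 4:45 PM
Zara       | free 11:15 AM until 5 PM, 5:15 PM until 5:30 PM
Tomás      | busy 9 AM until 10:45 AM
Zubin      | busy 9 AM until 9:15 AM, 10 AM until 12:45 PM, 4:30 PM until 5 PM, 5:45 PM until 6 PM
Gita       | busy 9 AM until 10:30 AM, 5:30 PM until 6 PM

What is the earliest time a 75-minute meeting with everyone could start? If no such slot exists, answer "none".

12:45

Diego free: 09:30-09:45, 10:30-10:45, 11:00-17:45.
Priya free: 11:45-15:15, 16:15-16:45.
Zara free: 11:15-17:00, 17:15-17:30.
Tomás free: 10:45-18:00 (invert busy blocks within the working day).
Zubin free: 09:15-10:00, 12:45-16:30, 17:00-17:45 (invert busy blocks within the working day).
Gita free: 10:30-17:30 (invert busy blocks within the working day).
Diego ∩ Priya: 11:45-15:15, 16:15-16:45.
Diego ∩ Priya ∩ Zara: 11:45-15:15, 16:15-16:45.
Diego ∩ Priya ∩ Zara ∩ Tomás: 11:45-15:15, 16:15-16:45.
Diego ∩ Priya ∩ Zara ∩ Tomás ∩ Zubin: 12:45-15:15, 16:15-16:30.
Diego ∩ Priya ∩ Zara ∩ Tomás ∩ Zubin ∩ Gita: 12:45-15:15, 16:15-16:30.
The first common window of at least 75 minutes is 12:45-15:15, so the earliest start is 12:45.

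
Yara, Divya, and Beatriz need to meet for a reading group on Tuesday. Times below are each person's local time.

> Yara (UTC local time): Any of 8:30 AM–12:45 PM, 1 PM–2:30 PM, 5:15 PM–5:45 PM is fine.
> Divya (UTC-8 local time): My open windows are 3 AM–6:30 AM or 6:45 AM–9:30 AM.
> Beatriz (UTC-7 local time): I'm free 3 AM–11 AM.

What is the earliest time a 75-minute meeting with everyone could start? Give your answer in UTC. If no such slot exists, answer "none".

Yara in UTC: 08:30-12:45, 13:00-14:30, 17:15-17:45.
Divya in UTC: 11:00-14:30, 14:45-17:30 (add 8h to convert from UTC-8).
Beatriz in UTC: 10:00-18:00 (add 7h to convert from UTC-7).
Yara ∩ Divya: 11:00-12:45, 13:00-14:30, 17:15-17:30.
Yara ∩ Divya ∩ Beatriz: 11:00-12:45, 13:00-14:30, 17:15-17:30.
The first common window of at least 75 minutes is 11:00-12:45, so the earliest start is 11:00.

11:00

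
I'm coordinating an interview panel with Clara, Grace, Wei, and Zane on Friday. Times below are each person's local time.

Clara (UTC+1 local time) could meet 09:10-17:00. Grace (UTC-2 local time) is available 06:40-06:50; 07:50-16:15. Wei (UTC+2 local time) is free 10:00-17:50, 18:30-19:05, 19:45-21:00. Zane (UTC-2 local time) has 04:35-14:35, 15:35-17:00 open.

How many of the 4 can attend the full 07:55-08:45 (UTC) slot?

Clara in UTC: 08:10-16:00 (subtract 1h to convert from UTC+1).
Grace in UTC: 08:40-08:50, 09:50-18:15 (add 2h to convert from UTC-2).
Wei in UTC: 08:00-15:50, 16:30-17:05, 17:45-19:00 (subtract 2h to convert from UTC+2).
Zane in UTC: 06:35-16:35, 17:35-19:00 (add 2h to convert from UTC-2).
Zane can make the full 07:55-08:45 slot — that's 1.

1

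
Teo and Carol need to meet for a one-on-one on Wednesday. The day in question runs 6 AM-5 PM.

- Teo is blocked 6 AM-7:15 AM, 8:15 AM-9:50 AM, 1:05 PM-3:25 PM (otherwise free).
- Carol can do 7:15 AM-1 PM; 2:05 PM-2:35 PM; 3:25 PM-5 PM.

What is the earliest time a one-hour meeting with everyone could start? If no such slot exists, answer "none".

Teo free: 07:15-08:15, 09:50-13:05, 15:25-17:00 (invert busy blocks within the working day).
Carol free: 07:15-13:00, 14:05-14:35, 15:25-17:00.
Teo ∩ Carol: 07:15-08:15, 09:50-13:00, 15:25-17:00.
So the common availability across everyone is 07:15-08:15, 09:50-13:00, 15:25-17:00.
The first common window of at least 60 minutes is 07:15-08:15, so the earliest start is 07:15.

07:15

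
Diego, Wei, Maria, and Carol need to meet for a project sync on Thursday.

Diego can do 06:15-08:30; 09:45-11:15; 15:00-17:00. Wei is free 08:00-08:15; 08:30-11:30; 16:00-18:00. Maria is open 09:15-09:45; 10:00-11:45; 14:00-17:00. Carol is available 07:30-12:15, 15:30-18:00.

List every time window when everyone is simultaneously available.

10:00-11:15, 16:00-17:00

Diego ∩ Wei: 08:00-08:15, 09:45-11:15, 16:00-17:00.
Diego ∩ Wei ∩ Maria: 10:00-11:15, 16:00-17:00.
Diego ∩ Wei ∩ Maria ∩ Carol: 10:00-11:15, 16:00-17:00.
So the common availability across everyone is 10:00-11:15, 16:00-17:00.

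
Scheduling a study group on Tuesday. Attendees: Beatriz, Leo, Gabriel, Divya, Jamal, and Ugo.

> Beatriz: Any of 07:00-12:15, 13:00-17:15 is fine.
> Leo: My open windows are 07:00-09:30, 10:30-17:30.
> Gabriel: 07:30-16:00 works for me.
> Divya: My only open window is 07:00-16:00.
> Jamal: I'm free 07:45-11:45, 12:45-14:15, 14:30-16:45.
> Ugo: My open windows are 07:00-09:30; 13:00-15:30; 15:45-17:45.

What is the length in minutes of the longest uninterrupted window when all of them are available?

105

Beatriz ∩ Leo: 07:00-09:30, 10:30-12:15, 13:00-17:15.
Beatriz ∩ Leo ∩ Gabriel: 07:30-09:30, 10:30-12:15, 13:00-16:00.
Beatriz ∩ Leo ∩ Gabriel ∩ Divya: 07:30-09:30, 10:30-12:15, 13:00-16:00.
Beatriz ∩ Leo ∩ Gabriel ∩ Divya ∩ Jamal: 07:45-09:30, 10:30-11:45, 13:00-14:15, 14:30-16:00.
Beatriz ∩ Leo ∩ Gabriel ∩ Divya ∩ Jamal ∩ Ugo: 07:45-09:30, 13:00-14:15, 14:30-15:30, 15:45-16:00.
The longest is 07:45-09:30 at 105 minutes.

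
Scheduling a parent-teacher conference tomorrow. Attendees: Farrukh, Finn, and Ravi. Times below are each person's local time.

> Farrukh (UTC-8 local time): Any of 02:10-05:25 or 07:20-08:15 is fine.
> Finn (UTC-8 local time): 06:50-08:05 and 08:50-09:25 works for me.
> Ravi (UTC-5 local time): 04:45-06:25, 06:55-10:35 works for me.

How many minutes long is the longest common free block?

15

Farrukh in UTC: 10:10-13:25, 15:20-16:15 (add 8h to convert from UTC-8).
Finn in UTC: 14:50-16:05, 16:50-17:25 (add 8h to convert from UTC-8).
Ravi in UTC: 09:45-11:25, 11:55-15:35 (add 5h to convert from UTC-5).
Farrukh ∩ Finn: 15:20-16:05.
Farrukh ∩ Finn ∩ Ravi: 15:20-15:35.
The longest is 15:20-15:35 at 15 minutes.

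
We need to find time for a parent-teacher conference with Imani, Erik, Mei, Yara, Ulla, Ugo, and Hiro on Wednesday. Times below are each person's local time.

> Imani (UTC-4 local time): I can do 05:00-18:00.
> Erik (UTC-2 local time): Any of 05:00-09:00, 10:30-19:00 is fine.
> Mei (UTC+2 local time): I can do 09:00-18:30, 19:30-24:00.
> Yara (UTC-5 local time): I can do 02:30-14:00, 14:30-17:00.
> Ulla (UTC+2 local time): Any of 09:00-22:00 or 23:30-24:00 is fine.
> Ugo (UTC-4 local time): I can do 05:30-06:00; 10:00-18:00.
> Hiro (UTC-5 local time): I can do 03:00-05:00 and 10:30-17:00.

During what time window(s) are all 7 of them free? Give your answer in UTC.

Imani in UTC: 09:00-22:00 (add 4h to convert from UTC-4).
Erik in UTC: 07:00-11:00, 12:30-21:00 (add 2h to convert from UTC-2).
Mei in UTC: 07:00-16:30, 17:30-22:00 (subtract 2h to convert from UTC+2).
Yara in UTC: 07:30-19:00, 19:30-22:00 (add 5h to convert from UTC-5).
Ulla in UTC: 07:00-20:00, 21:30-22:00 (subtract 2h to convert from UTC+2).
Ugo in UTC: 09:30-10:00, 14:00-22:00 (add 4h to convert from UTC-4).
Hiro in UTC: 08:00-10:00, 15:30-22:00 (add 5h to convert from UTC-5).
Imani ∩ Erik: 09:00-11:00, 12:30-21:00.
Imani ∩ Erik ∩ Mei: 09:00-11:00, 12:30-16:30, 17:30-21:00.
Imani ∩ Erik ∩ Mei ∩ Yara: 09:00-11:00, 12:30-16:30, 17:30-19:00, 19:30-21:00.
Imani ∩ Erik ∩ Mei ∩ Yara ∩ Ulla: 09:00-11:00, 12:30-16:30, 17:30-19:00, 19:30-20:00.
Imani ∩ Erik ∩ Mei ∩ Yara ∩ Ulla ∩ Ugo: 09:30-10:00, 14:00-16:30, 17:30-19:00, 19:30-20:00.
Imani ∩ Erik ∩ Mei ∩ Yara ∩ Ulla ∩ Ugo ∩ Hiro: 09:30-10:00, 15:30-16:30, 17:30-19:00, 19:30-20:00.
Those are the intersection windows.

09:30-10:00, 15:30-16:30, 17:30-19:00, 19:30-20:00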